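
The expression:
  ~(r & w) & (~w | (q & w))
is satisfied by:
  {q: True, r: False, w: False}
  {r: False, w: False, q: False}
  {q: True, r: True, w: False}
  {r: True, q: False, w: False}
  {w: True, q: True, r: False}


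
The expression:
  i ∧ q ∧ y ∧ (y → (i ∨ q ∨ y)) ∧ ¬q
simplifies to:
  False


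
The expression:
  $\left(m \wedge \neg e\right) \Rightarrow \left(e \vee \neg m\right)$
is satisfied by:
  {e: True, m: False}
  {m: False, e: False}
  {m: True, e: True}


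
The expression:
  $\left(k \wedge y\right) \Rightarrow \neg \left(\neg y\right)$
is always true.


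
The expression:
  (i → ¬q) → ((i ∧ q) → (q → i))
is always true.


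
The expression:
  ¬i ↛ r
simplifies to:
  r ∨ ¬i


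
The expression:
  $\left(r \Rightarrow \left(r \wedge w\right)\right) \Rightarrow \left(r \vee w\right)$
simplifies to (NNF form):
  $r \vee w$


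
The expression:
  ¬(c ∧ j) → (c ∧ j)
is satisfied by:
  {c: True, j: True}


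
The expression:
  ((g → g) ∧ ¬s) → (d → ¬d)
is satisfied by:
  {s: True, d: False}
  {d: False, s: False}
  {d: True, s: True}


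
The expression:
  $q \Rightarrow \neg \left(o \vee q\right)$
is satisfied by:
  {q: False}


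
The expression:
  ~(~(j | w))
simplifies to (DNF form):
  j | w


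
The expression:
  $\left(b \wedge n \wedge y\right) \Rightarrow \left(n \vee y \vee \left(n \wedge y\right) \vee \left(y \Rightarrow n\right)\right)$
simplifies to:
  $\text{True}$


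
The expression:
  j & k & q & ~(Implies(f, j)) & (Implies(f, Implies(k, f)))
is never true.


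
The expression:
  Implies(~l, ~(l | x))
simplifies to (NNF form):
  l | ~x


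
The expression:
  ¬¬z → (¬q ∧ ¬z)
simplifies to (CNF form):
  ¬z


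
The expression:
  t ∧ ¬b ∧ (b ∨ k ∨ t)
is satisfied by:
  {t: True, b: False}


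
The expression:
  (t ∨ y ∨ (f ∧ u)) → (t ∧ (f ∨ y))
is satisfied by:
  {f: True, t: True, u: False, y: False}
  {f: True, t: True, u: True, y: False}
  {f: True, y: True, t: True, u: False}
  {f: True, y: True, t: True, u: True}
  {y: True, t: True, u: False, f: False}
  {y: True, t: True, u: True, f: False}
  {u: False, f: True, t: False, y: False}
  {u: False, f: False, t: False, y: False}
  {u: True, f: False, t: False, y: False}


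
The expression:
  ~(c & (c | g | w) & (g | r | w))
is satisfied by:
  {g: False, w: False, c: False, r: False}
  {r: True, g: False, w: False, c: False}
  {w: True, r: False, g: False, c: False}
  {r: True, w: True, g: False, c: False}
  {g: True, r: False, w: False, c: False}
  {r: True, g: True, w: False, c: False}
  {w: True, g: True, r: False, c: False}
  {r: True, w: True, g: True, c: False}
  {c: True, r: False, g: False, w: False}


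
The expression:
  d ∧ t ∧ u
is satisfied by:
  {t: True, u: True, d: True}


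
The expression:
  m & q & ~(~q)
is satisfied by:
  {m: True, q: True}


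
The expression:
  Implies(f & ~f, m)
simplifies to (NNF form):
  True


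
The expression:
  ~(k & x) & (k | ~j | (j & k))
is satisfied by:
  {x: False, k: False, j: False}
  {k: True, x: False, j: False}
  {j: True, k: True, x: False}
  {x: True, k: False, j: False}


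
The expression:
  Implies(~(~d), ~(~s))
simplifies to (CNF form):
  s | ~d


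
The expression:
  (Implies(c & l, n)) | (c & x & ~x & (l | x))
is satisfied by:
  {n: True, l: False, c: False}
  {l: False, c: False, n: False}
  {n: True, c: True, l: False}
  {c: True, l: False, n: False}
  {n: True, l: True, c: False}
  {l: True, n: False, c: False}
  {n: True, c: True, l: True}


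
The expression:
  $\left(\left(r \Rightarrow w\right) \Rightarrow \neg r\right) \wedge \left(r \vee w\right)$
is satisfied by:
  {r: True, w: False}
  {w: True, r: False}


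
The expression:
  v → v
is always true.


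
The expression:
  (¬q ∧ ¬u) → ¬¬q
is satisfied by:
  {q: True, u: True}
  {q: True, u: False}
  {u: True, q: False}


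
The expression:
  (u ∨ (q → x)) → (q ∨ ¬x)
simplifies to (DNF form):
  q ∨ ¬x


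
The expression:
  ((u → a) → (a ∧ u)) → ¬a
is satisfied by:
  {u: False, a: False}
  {a: True, u: False}
  {u: True, a: False}


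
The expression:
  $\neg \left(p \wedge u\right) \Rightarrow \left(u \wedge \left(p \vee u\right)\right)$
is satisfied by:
  {u: True}


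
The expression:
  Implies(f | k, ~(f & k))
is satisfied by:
  {k: False, f: False}
  {f: True, k: False}
  {k: True, f: False}


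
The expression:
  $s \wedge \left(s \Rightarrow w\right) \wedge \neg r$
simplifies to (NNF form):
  $s \wedge w \wedge \neg r$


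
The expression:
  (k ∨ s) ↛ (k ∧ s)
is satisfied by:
  {s: True, k: False}
  {k: True, s: False}


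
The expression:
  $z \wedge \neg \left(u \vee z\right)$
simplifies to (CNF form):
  $\text{False}$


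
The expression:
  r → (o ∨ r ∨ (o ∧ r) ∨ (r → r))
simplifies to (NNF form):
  True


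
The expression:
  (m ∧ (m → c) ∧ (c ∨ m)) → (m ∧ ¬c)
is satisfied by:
  {m: False, c: False}
  {c: True, m: False}
  {m: True, c: False}


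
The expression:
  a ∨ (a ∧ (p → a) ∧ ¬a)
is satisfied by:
  {a: True}


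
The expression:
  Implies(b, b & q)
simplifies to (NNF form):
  q | ~b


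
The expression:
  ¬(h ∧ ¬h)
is always true.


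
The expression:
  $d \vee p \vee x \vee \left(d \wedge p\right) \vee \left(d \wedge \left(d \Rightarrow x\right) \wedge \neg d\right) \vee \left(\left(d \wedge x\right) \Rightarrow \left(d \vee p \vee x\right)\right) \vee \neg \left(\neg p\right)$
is always true.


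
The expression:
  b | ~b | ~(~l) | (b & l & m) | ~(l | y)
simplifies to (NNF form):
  True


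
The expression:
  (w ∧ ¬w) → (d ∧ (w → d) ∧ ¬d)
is always true.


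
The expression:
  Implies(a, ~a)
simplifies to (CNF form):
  ~a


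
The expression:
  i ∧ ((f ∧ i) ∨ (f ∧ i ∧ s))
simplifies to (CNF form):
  f ∧ i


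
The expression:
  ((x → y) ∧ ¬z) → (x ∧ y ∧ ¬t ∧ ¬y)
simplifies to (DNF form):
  z ∨ (x ∧ ¬y)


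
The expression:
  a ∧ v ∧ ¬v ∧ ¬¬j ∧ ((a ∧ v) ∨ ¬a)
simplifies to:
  False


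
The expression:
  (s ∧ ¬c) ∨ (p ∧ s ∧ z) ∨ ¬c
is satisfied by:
  {s: True, p: True, z: True, c: False}
  {s: True, p: True, z: False, c: False}
  {s: True, z: True, p: False, c: False}
  {s: True, z: False, p: False, c: False}
  {p: True, z: True, s: False, c: False}
  {p: True, s: False, z: False, c: False}
  {p: False, z: True, s: False, c: False}
  {p: False, s: False, z: False, c: False}
  {s: True, c: True, p: True, z: True}


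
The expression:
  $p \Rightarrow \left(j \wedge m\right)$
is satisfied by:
  {m: True, j: True, p: False}
  {m: True, j: False, p: False}
  {j: True, m: False, p: False}
  {m: False, j: False, p: False}
  {m: True, p: True, j: True}


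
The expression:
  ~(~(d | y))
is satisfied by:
  {y: True, d: True}
  {y: True, d: False}
  {d: True, y: False}


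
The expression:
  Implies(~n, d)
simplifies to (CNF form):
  d | n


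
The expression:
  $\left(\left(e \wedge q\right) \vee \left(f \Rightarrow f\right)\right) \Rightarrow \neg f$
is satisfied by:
  {f: False}


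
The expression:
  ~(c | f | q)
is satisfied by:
  {q: False, f: False, c: False}


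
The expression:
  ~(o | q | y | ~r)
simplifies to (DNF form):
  r & ~o & ~q & ~y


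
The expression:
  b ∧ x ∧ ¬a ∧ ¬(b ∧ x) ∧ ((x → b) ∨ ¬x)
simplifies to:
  False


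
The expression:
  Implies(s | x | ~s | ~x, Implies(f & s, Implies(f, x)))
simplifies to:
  x | ~f | ~s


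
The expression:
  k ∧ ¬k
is never true.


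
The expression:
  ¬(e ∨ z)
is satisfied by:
  {e: False, z: False}


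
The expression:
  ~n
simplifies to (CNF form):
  ~n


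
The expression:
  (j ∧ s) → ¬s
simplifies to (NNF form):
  ¬j ∨ ¬s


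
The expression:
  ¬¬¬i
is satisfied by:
  {i: False}


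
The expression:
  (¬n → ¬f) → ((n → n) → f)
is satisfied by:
  {f: True}


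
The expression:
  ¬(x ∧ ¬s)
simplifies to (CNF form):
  s ∨ ¬x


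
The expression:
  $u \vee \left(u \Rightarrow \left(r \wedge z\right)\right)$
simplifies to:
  $\text{True}$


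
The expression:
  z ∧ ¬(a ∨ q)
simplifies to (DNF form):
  z ∧ ¬a ∧ ¬q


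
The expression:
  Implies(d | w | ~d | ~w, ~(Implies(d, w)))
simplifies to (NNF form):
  d & ~w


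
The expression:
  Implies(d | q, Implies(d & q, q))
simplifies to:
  True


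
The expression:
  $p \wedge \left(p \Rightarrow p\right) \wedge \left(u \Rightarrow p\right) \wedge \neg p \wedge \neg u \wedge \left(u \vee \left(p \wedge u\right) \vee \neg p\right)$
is never true.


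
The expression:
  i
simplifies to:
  i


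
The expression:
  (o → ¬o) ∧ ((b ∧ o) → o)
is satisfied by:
  {o: False}


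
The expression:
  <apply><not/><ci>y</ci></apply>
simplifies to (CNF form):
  <apply><not/><ci>y</ci></apply>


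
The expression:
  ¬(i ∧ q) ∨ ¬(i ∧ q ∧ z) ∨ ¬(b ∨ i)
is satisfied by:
  {q: False, z: False, i: False}
  {i: True, q: False, z: False}
  {z: True, q: False, i: False}
  {i: True, z: True, q: False}
  {q: True, i: False, z: False}
  {i: True, q: True, z: False}
  {z: True, q: True, i: False}


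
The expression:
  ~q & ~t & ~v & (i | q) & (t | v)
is never true.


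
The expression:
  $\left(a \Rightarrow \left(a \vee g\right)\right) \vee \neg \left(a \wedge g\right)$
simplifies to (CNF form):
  $\text{True}$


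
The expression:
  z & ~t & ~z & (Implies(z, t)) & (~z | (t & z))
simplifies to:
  False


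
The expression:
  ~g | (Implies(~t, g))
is always true.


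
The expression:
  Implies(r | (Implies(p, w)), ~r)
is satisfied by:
  {r: False}


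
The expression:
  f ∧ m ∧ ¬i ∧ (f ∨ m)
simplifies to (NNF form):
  f ∧ m ∧ ¬i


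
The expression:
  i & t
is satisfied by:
  {t: True, i: True}


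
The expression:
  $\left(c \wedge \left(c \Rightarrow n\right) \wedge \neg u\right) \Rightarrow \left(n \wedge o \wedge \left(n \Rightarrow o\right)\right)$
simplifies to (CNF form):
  $o \vee u \vee \neg c \vee \neg n$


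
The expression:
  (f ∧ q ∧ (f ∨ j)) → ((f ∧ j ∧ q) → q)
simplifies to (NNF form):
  True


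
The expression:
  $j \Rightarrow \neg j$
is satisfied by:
  {j: False}


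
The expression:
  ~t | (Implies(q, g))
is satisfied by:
  {g: True, t: False, q: False}
  {g: False, t: False, q: False}
  {q: True, g: True, t: False}
  {q: True, g: False, t: False}
  {t: True, g: True, q: False}
  {t: True, g: False, q: False}
  {t: True, q: True, g: True}


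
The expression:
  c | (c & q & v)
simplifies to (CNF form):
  c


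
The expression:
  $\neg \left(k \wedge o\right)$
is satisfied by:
  {k: False, o: False}
  {o: True, k: False}
  {k: True, o: False}


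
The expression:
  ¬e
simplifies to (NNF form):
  ¬e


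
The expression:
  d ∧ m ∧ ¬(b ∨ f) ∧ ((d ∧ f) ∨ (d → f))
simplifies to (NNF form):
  False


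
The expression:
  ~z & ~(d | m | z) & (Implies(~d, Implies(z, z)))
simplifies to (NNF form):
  ~d & ~m & ~z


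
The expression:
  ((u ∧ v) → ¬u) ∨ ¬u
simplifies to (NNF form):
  ¬u ∨ ¬v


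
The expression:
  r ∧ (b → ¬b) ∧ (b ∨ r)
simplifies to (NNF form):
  r ∧ ¬b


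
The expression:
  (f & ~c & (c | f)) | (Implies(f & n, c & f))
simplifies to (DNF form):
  True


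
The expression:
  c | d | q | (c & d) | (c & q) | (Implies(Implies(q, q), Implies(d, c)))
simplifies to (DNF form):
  True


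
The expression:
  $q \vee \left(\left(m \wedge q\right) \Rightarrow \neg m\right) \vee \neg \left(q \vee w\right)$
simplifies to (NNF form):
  $\text{True}$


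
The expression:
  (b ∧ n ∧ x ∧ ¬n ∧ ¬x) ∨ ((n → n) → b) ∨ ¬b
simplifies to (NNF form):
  True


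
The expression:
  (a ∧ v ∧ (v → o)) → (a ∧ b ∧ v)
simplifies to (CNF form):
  b ∨ ¬a ∨ ¬o ∨ ¬v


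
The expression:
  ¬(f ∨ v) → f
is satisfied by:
  {v: True, f: True}
  {v: True, f: False}
  {f: True, v: False}


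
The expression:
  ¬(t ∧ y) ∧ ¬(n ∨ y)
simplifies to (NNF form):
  ¬n ∧ ¬y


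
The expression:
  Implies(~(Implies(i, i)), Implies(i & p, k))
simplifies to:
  True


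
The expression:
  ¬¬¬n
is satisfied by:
  {n: False}


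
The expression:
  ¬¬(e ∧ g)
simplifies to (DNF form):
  e ∧ g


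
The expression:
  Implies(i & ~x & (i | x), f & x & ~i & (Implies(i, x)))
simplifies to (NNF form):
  x | ~i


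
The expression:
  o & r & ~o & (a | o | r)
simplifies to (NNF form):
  False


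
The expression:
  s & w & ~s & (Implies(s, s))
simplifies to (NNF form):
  False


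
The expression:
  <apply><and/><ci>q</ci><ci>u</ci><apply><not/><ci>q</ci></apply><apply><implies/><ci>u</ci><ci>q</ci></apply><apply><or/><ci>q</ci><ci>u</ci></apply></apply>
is never true.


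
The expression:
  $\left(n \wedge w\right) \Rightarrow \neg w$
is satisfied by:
  {w: False, n: False}
  {n: True, w: False}
  {w: True, n: False}


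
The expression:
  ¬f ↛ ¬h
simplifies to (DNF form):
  h ∧ ¬f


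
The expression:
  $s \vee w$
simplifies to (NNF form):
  $s \vee w$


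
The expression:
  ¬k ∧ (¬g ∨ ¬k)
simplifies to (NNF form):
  ¬k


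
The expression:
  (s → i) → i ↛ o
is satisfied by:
  {s: True, o: False, i: False}
  {i: True, s: True, o: False}
  {i: True, o: False, s: False}
  {s: True, o: True, i: False}


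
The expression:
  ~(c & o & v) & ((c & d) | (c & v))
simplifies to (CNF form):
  c & (d | v) & (~o | ~v)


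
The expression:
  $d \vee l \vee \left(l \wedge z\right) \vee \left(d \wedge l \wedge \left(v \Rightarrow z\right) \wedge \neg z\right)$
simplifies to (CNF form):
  $d \vee l$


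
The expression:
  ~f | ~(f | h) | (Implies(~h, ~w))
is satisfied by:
  {h: True, w: False, f: False}
  {w: False, f: False, h: False}
  {f: True, h: True, w: False}
  {f: True, w: False, h: False}
  {h: True, w: True, f: False}
  {w: True, h: False, f: False}
  {f: True, w: True, h: True}


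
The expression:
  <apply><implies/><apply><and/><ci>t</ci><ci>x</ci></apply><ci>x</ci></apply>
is always true.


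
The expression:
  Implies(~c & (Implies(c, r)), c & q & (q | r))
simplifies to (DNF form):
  c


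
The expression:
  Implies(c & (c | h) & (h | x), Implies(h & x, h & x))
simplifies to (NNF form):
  True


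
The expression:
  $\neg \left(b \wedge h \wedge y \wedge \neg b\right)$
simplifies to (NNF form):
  $\text{True}$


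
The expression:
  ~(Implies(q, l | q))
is never true.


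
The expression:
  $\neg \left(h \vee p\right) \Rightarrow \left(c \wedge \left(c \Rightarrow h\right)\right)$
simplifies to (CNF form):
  $h \vee p$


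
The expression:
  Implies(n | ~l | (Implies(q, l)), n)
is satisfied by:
  {n: True}


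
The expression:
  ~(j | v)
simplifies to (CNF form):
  ~j & ~v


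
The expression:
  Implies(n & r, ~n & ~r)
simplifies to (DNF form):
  ~n | ~r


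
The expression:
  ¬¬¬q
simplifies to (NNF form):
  ¬q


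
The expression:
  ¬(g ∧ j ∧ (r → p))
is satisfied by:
  {r: True, p: False, g: False, j: False}
  {r: False, p: False, g: False, j: False}
  {r: True, p: True, g: False, j: False}
  {p: True, r: False, g: False, j: False}
  {r: True, j: True, p: False, g: False}
  {j: True, r: False, p: False, g: False}
  {r: True, j: True, p: True, g: False}
  {j: True, p: True, r: False, g: False}
  {g: True, r: True, j: False, p: False}
  {g: True, j: False, p: False, r: False}
  {r: True, g: True, p: True, j: False}
  {g: True, p: True, j: False, r: False}
  {r: True, g: True, j: True, p: False}


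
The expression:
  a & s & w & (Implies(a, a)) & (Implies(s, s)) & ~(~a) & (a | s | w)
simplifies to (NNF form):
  a & s & w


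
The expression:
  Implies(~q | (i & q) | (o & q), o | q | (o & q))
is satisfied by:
  {q: True, o: True}
  {q: True, o: False}
  {o: True, q: False}


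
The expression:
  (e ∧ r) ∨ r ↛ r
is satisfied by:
  {r: True, e: True}


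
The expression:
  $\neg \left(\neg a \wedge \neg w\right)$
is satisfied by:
  {a: True, w: True}
  {a: True, w: False}
  {w: True, a: False}


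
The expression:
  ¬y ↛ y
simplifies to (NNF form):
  ¬y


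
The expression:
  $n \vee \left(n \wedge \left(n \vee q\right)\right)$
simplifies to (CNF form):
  $n$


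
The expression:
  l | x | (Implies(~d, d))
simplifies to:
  d | l | x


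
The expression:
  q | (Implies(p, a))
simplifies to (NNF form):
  a | q | ~p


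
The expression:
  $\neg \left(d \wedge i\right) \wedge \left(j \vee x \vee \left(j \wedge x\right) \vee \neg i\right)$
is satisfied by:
  {j: True, x: True, i: False, d: False}
  {j: True, x: False, i: False, d: False}
  {x: True, d: False, j: False, i: False}
  {d: False, x: False, j: False, i: False}
  {d: True, j: True, x: True, i: False}
  {d: True, j: True, x: False, i: False}
  {d: True, x: True, j: False, i: False}
  {d: True, x: False, j: False, i: False}
  {i: True, j: True, x: True, d: False}
  {i: True, j: True, x: False, d: False}
  {i: True, x: True, j: False, d: False}


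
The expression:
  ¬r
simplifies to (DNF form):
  ¬r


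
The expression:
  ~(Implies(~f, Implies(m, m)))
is never true.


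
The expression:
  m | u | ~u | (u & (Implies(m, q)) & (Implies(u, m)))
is always true.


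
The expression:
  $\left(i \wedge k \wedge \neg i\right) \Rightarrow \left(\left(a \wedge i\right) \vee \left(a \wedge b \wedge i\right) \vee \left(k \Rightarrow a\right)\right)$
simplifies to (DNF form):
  $\text{True}$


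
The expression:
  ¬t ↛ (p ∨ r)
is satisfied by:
  {p: False, t: False, r: False}


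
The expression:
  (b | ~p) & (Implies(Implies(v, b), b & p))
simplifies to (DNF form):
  (b & p) | (b & ~b) | (b & p & v) | (b & p & ~p) | (b & v & ~b) | (p & v & ~p) | (b & ~b & ~p) | (v & ~b & ~p)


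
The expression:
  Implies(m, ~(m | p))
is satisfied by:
  {m: False}


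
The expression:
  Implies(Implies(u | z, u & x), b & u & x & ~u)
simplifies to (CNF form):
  (u | z) & (u | ~u) & (z | ~x) & (~u | ~x)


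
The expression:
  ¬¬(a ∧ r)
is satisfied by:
  {r: True, a: True}


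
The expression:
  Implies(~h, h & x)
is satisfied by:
  {h: True}


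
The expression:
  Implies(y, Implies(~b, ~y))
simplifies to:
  b | ~y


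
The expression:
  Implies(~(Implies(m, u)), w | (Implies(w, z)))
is always true.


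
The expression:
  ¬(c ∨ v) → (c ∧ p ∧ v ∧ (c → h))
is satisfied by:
  {c: True, v: True}
  {c: True, v: False}
  {v: True, c: False}


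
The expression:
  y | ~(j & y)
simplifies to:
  True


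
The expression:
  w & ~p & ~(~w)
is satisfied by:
  {w: True, p: False}


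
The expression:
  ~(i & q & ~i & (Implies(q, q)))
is always true.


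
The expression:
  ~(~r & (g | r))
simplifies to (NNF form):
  r | ~g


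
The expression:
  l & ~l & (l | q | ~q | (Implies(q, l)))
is never true.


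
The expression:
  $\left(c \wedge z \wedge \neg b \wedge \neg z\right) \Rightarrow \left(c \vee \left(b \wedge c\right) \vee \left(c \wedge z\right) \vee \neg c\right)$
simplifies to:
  $\text{True}$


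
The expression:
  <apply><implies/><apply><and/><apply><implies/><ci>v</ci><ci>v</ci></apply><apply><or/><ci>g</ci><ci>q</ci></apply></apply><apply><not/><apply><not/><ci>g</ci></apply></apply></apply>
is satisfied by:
  {g: True, q: False}
  {q: False, g: False}
  {q: True, g: True}


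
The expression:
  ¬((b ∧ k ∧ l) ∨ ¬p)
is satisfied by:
  {p: True, l: False, k: False, b: False}
  {p: True, b: True, l: False, k: False}
  {p: True, k: True, l: False, b: False}
  {p: True, b: True, k: True, l: False}
  {p: True, l: True, k: False, b: False}
  {p: True, b: True, l: True, k: False}
  {p: True, k: True, l: True, b: False}


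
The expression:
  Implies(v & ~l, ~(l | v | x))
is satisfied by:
  {l: True, v: False}
  {v: False, l: False}
  {v: True, l: True}


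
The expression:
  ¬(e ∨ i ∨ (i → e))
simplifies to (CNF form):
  False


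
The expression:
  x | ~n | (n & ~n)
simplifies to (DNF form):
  x | ~n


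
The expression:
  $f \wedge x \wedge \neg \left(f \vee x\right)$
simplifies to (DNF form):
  $\text{False}$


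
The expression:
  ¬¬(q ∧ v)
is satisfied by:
  {q: True, v: True}


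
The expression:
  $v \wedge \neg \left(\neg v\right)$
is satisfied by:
  {v: True}


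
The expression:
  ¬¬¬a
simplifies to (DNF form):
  ¬a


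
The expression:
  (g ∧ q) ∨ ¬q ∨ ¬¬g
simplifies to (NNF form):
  g ∨ ¬q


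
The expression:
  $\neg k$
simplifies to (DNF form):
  $\neg k$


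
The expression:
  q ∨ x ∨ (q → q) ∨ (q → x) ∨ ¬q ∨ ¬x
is always true.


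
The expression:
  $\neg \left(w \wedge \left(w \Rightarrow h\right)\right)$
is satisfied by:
  {w: False, h: False}
  {h: True, w: False}
  {w: True, h: False}


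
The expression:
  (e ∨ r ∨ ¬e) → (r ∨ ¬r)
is always true.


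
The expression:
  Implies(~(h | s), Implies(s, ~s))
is always true.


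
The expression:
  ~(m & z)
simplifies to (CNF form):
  ~m | ~z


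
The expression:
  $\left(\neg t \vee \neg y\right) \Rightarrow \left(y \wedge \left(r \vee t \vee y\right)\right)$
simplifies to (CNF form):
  $y$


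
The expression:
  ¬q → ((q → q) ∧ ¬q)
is always true.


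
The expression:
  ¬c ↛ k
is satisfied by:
  {k: True, c: False}
  {c: False, k: False}
  {c: True, k: True}


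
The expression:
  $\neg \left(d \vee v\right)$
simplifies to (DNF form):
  $\neg d \wedge \neg v$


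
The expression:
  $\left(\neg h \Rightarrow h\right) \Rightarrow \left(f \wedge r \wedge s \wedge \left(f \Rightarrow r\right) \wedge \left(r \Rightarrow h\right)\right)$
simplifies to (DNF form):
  $\left(f \wedge r \wedge s\right) \vee \neg h$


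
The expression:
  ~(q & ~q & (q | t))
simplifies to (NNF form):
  True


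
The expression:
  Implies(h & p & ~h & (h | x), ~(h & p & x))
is always true.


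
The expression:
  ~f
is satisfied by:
  {f: False}


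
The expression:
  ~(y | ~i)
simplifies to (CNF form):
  i & ~y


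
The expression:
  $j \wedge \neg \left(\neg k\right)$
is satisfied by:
  {j: True, k: True}


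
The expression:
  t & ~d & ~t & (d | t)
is never true.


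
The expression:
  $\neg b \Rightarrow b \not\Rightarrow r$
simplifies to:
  $b$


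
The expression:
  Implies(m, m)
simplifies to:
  True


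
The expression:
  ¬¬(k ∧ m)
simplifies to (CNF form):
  k ∧ m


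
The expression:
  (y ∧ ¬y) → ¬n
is always true.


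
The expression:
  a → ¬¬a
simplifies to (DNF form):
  True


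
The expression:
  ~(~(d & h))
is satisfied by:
  {h: True, d: True}


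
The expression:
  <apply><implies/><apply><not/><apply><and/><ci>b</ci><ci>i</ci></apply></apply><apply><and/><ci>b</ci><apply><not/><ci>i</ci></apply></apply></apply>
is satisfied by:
  {b: True}


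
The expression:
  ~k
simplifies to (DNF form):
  ~k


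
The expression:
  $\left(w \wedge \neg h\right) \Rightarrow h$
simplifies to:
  $h \vee \neg w$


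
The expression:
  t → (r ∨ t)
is always true.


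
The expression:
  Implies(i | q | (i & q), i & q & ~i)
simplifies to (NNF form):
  ~i & ~q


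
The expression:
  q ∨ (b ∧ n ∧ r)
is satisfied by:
  {b: True, q: True, n: True, r: True}
  {b: True, q: True, n: True, r: False}
  {b: True, q: True, r: True, n: False}
  {b: True, q: True, r: False, n: False}
  {q: True, n: True, r: True, b: False}
  {q: True, n: True, r: False, b: False}
  {q: True, n: False, r: True, b: False}
  {q: True, n: False, r: False, b: False}
  {b: True, n: True, r: True, q: False}


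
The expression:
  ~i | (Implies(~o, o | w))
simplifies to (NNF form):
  o | w | ~i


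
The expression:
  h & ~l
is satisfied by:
  {h: True, l: False}


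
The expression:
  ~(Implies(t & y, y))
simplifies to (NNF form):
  False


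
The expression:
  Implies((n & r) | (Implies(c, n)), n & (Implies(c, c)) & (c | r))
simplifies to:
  c | (n & r)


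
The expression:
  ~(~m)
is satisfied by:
  {m: True}


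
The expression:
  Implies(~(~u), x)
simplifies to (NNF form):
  x | ~u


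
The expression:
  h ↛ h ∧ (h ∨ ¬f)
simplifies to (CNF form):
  False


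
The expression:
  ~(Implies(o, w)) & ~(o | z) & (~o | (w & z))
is never true.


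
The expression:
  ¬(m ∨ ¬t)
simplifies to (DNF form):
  t ∧ ¬m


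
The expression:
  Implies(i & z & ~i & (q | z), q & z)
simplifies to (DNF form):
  True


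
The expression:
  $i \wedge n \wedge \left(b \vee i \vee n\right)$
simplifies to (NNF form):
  $i \wedge n$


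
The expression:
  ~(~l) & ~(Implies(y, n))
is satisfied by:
  {y: True, l: True, n: False}


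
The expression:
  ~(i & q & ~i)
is always true.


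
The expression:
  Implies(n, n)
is always true.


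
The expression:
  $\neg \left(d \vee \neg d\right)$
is never true.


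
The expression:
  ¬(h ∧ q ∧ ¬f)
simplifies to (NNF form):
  f ∨ ¬h ∨ ¬q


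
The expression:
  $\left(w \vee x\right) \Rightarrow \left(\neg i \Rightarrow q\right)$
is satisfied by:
  {i: True, q: True, x: False, w: False}
  {i: True, q: True, w: True, x: False}
  {i: True, q: True, x: True, w: False}
  {i: True, q: True, w: True, x: True}
  {i: True, x: False, w: False, q: False}
  {i: True, w: True, x: False, q: False}
  {i: True, x: True, w: False, q: False}
  {i: True, w: True, x: True, q: False}
  {q: True, x: False, w: False, i: False}
  {w: True, q: True, x: False, i: False}
  {q: True, x: True, w: False, i: False}
  {w: True, q: True, x: True, i: False}
  {q: False, x: False, w: False, i: False}


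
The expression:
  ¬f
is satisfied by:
  {f: False}


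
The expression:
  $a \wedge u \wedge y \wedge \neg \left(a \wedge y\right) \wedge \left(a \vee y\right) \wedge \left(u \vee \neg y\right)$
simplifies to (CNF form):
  $\text{False}$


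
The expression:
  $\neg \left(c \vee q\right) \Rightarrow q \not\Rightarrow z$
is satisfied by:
  {q: True, c: True}
  {q: True, c: False}
  {c: True, q: False}


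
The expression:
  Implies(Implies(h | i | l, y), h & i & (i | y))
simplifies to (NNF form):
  (h & i) | (h & ~y) | (i & ~y) | (l & ~y)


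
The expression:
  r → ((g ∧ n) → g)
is always true.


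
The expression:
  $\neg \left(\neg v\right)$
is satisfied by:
  {v: True}


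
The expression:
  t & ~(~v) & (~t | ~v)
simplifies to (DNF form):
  False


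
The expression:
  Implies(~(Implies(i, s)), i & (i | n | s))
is always true.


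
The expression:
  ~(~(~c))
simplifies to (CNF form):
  ~c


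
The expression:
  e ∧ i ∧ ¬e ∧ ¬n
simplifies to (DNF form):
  False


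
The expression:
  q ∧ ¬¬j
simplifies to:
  j ∧ q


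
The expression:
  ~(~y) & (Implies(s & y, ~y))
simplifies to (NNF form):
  y & ~s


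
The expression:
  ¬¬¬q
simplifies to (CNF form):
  ¬q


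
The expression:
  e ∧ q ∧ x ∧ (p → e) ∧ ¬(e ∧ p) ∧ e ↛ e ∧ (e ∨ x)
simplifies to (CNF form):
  False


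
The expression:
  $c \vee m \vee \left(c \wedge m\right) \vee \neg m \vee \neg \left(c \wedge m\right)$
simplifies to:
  $\text{True}$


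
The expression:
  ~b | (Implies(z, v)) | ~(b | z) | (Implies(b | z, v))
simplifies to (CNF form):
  v | ~b | ~z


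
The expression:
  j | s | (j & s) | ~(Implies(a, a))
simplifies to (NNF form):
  j | s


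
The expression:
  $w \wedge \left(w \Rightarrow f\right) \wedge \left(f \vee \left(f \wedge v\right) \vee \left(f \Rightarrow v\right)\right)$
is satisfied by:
  {w: True, f: True}


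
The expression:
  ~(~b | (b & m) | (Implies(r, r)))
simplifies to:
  False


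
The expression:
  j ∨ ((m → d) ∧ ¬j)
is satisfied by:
  {d: True, j: True, m: False}
  {d: True, j: False, m: False}
  {j: True, d: False, m: False}
  {d: False, j: False, m: False}
  {d: True, m: True, j: True}
  {d: True, m: True, j: False}
  {m: True, j: True, d: False}


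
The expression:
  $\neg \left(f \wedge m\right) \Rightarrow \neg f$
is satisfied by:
  {m: True, f: False}
  {f: False, m: False}
  {f: True, m: True}


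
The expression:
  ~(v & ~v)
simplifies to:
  True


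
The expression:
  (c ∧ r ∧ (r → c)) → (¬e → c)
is always true.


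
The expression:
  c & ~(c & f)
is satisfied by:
  {c: True, f: False}


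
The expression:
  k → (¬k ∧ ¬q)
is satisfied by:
  {k: False}


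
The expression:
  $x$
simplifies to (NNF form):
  $x$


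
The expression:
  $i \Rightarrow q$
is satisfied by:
  {q: True, i: False}
  {i: False, q: False}
  {i: True, q: True}


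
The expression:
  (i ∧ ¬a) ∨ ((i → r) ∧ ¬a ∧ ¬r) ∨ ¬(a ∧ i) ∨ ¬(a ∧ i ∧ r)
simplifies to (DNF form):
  ¬a ∨ ¬i ∨ ¬r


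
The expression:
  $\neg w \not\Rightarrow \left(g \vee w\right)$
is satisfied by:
  {g: False, w: False}


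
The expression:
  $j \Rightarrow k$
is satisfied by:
  {k: True, j: False}
  {j: False, k: False}
  {j: True, k: True}


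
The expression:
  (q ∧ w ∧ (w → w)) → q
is always true.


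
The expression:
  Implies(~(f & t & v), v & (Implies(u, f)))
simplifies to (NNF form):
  v & (f | ~u)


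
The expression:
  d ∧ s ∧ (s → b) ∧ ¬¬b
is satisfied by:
  {b: True, d: True, s: True}


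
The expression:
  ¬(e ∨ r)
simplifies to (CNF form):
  ¬e ∧ ¬r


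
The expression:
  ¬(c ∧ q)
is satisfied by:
  {c: False, q: False}
  {q: True, c: False}
  {c: True, q: False}


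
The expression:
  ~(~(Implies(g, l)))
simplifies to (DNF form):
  l | ~g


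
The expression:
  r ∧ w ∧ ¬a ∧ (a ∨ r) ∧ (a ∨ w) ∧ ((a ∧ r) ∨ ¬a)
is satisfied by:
  {r: True, w: True, a: False}


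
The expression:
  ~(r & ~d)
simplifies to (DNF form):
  d | ~r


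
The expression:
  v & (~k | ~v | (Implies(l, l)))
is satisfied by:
  {v: True}


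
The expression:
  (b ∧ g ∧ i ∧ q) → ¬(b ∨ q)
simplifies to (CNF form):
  ¬b ∨ ¬g ∨ ¬i ∨ ¬q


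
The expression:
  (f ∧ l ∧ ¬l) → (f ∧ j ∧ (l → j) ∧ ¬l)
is always true.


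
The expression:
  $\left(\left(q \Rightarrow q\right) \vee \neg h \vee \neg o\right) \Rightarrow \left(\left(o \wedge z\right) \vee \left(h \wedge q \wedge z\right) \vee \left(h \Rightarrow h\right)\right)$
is always true.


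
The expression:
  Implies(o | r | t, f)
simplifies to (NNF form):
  f | (~o & ~r & ~t)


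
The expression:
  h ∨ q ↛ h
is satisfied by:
  {q: True, h: True}
  {q: True, h: False}
  {h: True, q: False}


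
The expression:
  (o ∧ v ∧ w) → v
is always true.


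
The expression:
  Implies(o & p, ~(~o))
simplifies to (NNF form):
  True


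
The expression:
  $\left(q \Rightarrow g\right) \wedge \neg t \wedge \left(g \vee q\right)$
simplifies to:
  $g \wedge \neg t$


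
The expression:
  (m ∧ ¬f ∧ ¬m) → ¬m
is always true.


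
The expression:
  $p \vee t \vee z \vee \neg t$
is always true.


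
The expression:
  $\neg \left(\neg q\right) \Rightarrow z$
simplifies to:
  $z \vee \neg q$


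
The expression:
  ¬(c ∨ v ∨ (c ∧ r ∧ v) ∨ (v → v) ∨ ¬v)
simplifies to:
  False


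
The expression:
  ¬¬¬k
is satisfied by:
  {k: False}


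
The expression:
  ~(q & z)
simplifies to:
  ~q | ~z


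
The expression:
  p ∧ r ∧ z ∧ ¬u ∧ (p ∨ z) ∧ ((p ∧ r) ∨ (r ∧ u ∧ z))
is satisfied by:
  {r: True, z: True, p: True, u: False}


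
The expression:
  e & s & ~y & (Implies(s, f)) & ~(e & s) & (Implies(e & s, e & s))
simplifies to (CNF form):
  False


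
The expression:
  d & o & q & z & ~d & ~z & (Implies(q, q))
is never true.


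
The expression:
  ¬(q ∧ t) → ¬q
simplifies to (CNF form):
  t ∨ ¬q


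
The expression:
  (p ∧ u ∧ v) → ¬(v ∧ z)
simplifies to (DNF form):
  ¬p ∨ ¬u ∨ ¬v ∨ ¬z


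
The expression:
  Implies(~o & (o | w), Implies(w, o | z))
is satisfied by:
  {o: True, z: True, w: False}
  {o: True, w: False, z: False}
  {z: True, w: False, o: False}
  {z: False, w: False, o: False}
  {o: True, z: True, w: True}
  {o: True, w: True, z: False}
  {z: True, w: True, o: False}


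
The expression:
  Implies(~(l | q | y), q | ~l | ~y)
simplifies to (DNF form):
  True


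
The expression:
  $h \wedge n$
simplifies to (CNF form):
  $h \wedge n$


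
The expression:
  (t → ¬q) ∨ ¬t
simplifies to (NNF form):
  ¬q ∨ ¬t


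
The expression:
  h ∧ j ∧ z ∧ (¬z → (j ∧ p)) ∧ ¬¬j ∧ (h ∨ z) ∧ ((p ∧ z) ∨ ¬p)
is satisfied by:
  {h: True, z: True, j: True}


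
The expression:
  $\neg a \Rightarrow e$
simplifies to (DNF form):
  $a \vee e$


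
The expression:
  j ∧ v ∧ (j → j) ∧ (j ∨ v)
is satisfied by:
  {j: True, v: True}


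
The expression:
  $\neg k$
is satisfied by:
  {k: False}


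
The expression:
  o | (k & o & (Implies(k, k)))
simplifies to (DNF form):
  o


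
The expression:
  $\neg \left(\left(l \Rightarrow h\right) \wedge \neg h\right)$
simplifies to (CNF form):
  $h \vee l$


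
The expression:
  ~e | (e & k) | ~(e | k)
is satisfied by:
  {k: True, e: False}
  {e: False, k: False}
  {e: True, k: True}


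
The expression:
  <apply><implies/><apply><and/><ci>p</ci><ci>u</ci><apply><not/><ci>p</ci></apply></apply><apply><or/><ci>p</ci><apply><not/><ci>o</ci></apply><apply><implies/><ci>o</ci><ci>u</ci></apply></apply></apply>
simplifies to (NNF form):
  <true/>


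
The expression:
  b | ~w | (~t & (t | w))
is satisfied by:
  {b: True, w: False, t: False}
  {w: False, t: False, b: False}
  {b: True, t: True, w: False}
  {t: True, w: False, b: False}
  {b: True, w: True, t: False}
  {w: True, b: False, t: False}
  {b: True, t: True, w: True}


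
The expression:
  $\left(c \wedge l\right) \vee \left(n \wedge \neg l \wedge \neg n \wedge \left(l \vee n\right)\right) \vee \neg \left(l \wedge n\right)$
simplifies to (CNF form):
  $c \vee \neg l \vee \neg n$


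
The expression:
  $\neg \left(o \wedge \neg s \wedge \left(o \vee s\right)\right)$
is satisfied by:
  {s: True, o: False}
  {o: False, s: False}
  {o: True, s: True}


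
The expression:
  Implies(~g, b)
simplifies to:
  b | g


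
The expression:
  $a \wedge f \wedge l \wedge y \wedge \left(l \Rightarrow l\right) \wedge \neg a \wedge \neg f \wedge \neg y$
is never true.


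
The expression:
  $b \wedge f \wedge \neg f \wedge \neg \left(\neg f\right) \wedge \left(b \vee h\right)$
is never true.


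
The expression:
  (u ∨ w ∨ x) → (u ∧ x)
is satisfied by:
  {x: True, u: True, w: False}
  {x: True, u: True, w: True}
  {w: False, u: False, x: False}


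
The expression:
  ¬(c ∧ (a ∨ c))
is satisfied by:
  {c: False}


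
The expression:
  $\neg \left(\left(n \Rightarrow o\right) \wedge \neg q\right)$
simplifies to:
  $q \vee \left(n \wedge \neg o\right)$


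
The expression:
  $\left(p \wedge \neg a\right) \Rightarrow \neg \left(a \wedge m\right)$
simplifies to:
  $\text{True}$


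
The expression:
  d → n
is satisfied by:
  {n: True, d: False}
  {d: False, n: False}
  {d: True, n: True}


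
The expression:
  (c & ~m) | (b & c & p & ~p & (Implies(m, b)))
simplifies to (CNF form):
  c & ~m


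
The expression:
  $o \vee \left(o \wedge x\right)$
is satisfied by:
  {o: True}


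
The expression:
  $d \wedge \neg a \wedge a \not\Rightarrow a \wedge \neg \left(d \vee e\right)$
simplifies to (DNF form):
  $\text{False}$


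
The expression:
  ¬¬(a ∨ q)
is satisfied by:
  {a: True, q: True}
  {a: True, q: False}
  {q: True, a: False}


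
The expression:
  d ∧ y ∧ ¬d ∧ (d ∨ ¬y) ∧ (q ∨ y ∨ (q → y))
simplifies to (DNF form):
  False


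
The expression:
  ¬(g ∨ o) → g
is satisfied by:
  {o: True, g: True}
  {o: True, g: False}
  {g: True, o: False}


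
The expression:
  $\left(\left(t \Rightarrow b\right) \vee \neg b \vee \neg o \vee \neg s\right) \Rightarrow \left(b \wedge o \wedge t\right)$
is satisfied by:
  {t: True, b: True, o: True}


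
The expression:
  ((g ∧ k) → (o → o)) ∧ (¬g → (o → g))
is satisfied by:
  {g: True, o: False}
  {o: False, g: False}
  {o: True, g: True}


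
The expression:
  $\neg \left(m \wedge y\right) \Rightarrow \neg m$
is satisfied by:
  {y: True, m: False}
  {m: False, y: False}
  {m: True, y: True}


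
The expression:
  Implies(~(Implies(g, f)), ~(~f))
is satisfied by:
  {f: True, g: False}
  {g: False, f: False}
  {g: True, f: True}


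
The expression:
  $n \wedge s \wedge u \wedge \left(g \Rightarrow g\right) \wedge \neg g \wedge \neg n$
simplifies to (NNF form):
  $\text{False}$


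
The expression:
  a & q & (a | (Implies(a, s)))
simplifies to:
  a & q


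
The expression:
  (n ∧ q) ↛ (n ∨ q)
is never true.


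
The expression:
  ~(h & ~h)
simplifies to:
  True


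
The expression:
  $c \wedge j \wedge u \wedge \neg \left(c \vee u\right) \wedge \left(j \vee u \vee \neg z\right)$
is never true.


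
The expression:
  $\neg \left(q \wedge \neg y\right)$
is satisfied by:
  {y: True, q: False}
  {q: False, y: False}
  {q: True, y: True}


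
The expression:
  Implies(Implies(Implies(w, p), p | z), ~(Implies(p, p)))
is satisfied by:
  {p: False, w: False, z: False}


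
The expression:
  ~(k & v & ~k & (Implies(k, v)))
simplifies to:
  True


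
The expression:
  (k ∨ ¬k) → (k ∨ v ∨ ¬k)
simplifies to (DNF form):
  True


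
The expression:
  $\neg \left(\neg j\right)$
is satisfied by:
  {j: True}


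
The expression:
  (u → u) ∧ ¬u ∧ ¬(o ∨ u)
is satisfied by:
  {u: False, o: False}


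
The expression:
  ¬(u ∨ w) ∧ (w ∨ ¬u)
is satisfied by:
  {u: False, w: False}


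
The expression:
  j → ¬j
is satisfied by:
  {j: False}


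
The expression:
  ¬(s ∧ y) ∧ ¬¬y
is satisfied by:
  {y: True, s: False}


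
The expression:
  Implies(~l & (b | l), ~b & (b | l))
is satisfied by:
  {l: True, b: False}
  {b: False, l: False}
  {b: True, l: True}
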